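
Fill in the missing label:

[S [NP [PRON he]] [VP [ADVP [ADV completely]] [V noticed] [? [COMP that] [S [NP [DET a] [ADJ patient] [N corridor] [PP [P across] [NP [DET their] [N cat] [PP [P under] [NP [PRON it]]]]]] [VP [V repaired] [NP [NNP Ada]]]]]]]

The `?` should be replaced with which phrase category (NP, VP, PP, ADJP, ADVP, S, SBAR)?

Looking at what the `?` directly dominates — COMP 'that', S — this is a subordinate clause (SBAR).

SBAR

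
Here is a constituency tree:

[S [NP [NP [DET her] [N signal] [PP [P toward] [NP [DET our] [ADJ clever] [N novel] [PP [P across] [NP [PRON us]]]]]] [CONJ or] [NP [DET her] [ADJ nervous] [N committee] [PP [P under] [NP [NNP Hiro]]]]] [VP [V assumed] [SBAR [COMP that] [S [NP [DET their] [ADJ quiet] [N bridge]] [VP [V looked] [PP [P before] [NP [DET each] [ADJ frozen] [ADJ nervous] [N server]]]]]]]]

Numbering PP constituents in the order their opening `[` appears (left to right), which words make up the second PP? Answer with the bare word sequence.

across us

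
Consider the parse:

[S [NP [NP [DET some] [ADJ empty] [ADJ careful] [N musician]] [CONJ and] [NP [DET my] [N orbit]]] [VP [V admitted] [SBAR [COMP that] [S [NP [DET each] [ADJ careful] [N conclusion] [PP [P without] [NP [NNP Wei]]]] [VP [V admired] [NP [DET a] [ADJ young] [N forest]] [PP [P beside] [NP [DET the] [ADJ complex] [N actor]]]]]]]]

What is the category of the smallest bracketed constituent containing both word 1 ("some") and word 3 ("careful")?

Word 1 lies under S → NP → NP → DET; word 3 lies under S → NP → NP → ADJ. The lowest shared node is the NP.

NP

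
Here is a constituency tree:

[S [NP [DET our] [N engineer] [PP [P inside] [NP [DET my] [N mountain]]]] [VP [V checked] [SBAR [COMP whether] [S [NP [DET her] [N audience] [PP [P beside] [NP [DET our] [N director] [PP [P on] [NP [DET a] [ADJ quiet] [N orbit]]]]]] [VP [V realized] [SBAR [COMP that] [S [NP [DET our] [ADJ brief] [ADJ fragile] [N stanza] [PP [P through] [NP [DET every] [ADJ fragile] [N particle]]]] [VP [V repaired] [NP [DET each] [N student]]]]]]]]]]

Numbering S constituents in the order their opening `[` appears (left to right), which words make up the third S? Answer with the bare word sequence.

our brief fragile stanza through every fragile particle repaired each student

The S opening brackets appear, in order, over: "our engineer inside my mountain checked whether her audience beside our director on a quiet orbit realized that our brief fragile stanza through every fragile particle repaired each student"; "her audience beside our director on a quiet orbit realized that our brief fragile stanza through every fragile particle repaired each student"; "our brief fragile stanza through every fragile particle repaired each student". The third one spans "our brief fragile stanza through every fragile particle repaired each student".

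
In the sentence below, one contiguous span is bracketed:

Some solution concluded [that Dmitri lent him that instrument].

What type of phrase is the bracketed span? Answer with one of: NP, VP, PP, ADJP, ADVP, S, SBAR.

"that" is the head of the bracketed span, so the span is a subordinate clause: SBAR.

SBAR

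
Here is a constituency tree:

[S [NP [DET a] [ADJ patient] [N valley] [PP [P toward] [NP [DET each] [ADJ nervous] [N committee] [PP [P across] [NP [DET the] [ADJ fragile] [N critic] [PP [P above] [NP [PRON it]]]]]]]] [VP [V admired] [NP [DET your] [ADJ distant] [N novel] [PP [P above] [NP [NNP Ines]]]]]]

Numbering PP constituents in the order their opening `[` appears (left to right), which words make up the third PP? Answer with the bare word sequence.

Opening `[PP` markers occur at word positions 4, 8, 12, 18; the third of these opens the constituent [PP above it].

above it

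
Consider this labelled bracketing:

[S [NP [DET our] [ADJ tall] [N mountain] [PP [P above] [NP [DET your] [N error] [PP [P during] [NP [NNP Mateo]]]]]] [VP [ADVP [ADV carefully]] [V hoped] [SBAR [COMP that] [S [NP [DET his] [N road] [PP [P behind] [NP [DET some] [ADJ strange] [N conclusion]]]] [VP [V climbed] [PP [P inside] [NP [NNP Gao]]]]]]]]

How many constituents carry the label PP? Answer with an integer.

4

Listing each PP by its span: [PP above your error during Mateo]; [PP during Mateo]; [PP behind some strange conclusion]; [PP inside Gao] — that makes 4.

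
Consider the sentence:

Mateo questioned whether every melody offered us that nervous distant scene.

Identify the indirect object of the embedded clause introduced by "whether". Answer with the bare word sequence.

The verb of the embedded clause introduced by "whether" is "offered"; its indirect object is the NP "us".

us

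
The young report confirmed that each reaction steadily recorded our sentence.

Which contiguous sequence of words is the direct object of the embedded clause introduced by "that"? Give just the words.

our sentence

The verb of the embedded clause introduced by "that" is "recorded"; its direct object is the NP "our sentence".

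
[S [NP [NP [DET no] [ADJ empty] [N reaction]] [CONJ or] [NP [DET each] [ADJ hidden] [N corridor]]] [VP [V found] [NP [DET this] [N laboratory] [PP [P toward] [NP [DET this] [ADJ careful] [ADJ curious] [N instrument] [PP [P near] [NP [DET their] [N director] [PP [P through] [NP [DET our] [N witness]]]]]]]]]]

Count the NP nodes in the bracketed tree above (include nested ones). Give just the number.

Scanning left to right, an opening `[NP` appears at word positions 1, 1, 5, 9, 12, 17, 20 — 7 in total.

7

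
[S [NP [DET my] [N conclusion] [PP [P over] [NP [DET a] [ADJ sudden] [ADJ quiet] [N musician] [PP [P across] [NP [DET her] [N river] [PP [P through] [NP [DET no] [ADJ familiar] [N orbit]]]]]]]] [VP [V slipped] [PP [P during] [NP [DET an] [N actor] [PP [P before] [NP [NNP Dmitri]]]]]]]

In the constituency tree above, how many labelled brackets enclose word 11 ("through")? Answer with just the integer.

8

The word sits inside P, which is inside PP, inside NP, inside PP, inside NP, inside PP, inside NP, inside S — 8 brackets in all.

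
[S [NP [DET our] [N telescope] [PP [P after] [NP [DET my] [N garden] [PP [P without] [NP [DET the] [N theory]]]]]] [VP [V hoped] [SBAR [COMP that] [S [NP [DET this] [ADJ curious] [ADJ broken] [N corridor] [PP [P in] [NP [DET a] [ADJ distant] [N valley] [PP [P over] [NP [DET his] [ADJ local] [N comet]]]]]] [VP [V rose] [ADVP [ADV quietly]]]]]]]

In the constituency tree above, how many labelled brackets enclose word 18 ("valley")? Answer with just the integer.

8

Path from the root down to the word: S → VP → SBAR → S → NP → PP → NP → N. That is 8 enclosing brackets.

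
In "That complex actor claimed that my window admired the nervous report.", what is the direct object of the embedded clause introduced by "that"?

Within the embedded clause introduced by "that", the direct object of "admired" is "the nervous report".

the nervous report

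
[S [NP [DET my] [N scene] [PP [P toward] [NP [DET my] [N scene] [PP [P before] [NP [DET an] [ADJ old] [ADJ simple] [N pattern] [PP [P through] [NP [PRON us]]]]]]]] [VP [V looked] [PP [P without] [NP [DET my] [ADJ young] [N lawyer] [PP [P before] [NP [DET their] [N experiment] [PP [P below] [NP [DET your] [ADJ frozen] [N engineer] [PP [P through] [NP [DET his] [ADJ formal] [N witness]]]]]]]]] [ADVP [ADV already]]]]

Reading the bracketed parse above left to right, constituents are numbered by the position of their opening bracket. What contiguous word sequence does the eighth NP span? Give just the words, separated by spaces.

his formal witness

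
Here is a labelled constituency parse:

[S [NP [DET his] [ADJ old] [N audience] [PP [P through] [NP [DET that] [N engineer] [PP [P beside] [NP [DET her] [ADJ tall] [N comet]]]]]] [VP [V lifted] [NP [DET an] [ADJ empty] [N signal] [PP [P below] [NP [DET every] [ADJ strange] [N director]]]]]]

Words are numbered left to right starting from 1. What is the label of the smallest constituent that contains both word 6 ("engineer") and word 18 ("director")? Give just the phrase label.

Word 6 lies under S → NP → PP → NP → N; word 18 lies under S → VP → NP → PP → NP → N. The lowest shared node is the S.

S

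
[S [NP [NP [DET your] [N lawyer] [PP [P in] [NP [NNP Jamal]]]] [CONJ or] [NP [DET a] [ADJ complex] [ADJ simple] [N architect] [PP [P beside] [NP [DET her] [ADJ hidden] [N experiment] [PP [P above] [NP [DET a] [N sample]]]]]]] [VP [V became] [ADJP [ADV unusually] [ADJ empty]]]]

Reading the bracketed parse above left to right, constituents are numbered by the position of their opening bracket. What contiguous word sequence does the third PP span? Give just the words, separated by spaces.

The PP opening brackets appear, in order, over: "in Jamal"; "beside her hidden experiment above a sample"; "above a sample". The third one spans "above a sample".

above a sample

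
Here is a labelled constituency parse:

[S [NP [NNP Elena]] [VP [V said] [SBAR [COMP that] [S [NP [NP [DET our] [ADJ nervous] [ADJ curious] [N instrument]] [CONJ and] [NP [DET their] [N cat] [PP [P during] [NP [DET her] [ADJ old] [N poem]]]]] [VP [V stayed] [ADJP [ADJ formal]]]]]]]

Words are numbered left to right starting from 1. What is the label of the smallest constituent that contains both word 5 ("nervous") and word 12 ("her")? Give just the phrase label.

Word 5 lies under S → VP → SBAR → S → NP → NP → ADJ; word 12 lies under S → VP → SBAR → S → NP → NP → PP → NP → DET. The lowest shared node is the NP.

NP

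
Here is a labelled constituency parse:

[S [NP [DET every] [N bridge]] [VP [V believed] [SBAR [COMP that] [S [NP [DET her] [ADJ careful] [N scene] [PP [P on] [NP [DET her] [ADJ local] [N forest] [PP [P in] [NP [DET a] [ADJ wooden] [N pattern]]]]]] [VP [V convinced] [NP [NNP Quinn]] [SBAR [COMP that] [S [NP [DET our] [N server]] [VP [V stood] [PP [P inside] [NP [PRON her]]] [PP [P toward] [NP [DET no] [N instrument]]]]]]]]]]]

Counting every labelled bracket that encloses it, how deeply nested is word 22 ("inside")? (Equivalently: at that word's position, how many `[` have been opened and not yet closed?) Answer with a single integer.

The word sits inside P, which is inside PP, inside VP, inside S, inside SBAR, inside VP, inside S, inside SBAR, inside VP, inside S — 10 brackets in all.

10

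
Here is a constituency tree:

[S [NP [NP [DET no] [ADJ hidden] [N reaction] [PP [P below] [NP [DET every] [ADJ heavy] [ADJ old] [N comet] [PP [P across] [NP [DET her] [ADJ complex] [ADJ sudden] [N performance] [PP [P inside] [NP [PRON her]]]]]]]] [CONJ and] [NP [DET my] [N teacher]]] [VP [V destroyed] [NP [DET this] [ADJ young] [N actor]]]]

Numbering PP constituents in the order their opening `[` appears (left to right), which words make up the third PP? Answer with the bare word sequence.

In left-to-right order the PP constituents are "below every heavy old comet across her complex sudden performance inside her"; "across her complex sudden performance inside her"; "inside her". Number 3 is "inside her".

inside her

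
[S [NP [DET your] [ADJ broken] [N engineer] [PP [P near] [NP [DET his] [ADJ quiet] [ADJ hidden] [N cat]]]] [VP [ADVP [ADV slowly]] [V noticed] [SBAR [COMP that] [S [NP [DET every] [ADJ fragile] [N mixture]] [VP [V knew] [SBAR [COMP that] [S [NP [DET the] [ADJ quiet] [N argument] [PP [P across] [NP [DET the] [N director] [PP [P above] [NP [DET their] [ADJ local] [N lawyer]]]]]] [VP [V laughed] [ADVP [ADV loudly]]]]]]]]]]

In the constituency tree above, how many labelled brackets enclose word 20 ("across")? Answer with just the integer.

10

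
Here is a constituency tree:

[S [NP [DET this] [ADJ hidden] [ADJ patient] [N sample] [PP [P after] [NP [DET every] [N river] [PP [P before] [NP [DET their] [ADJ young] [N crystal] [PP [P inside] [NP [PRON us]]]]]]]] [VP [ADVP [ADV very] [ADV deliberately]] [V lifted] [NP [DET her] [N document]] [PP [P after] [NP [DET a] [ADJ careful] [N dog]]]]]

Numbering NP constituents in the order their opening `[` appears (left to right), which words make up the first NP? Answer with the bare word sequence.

this hidden patient sample after every river before their young crystal inside us

The NP opening brackets appear, in order, over: "this hidden patient sample after every river before their young crystal inside us"; "every river before their young crystal inside us"; "their young crystal inside us"; "us"; "her document"; "a careful dog". The first one spans "this hidden patient sample after every river before their young crystal inside us".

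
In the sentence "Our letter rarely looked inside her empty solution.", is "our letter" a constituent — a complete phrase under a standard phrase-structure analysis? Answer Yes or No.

The sequence corresponds to a single NP node — the noun phrase "our letter".

Yes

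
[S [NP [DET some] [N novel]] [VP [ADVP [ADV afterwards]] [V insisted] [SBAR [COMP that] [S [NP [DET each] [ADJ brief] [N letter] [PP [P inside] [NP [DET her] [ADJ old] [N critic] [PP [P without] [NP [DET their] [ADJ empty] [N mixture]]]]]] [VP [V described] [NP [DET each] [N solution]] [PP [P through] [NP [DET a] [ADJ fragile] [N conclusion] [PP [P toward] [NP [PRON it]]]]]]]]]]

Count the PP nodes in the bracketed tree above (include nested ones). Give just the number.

Scanning left to right, an opening `[PP` appears at word positions 9, 13, 20, 24 — 4 in total.

4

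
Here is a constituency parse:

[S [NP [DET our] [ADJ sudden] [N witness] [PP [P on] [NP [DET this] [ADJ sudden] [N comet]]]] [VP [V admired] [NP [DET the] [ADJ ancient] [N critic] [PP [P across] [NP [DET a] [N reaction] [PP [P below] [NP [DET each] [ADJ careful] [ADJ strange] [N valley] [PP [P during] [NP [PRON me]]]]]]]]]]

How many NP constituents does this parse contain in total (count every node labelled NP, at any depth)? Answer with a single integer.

6

Listing each NP by its span: [NP our sudden witness on this sudden comet]; [NP this sudden comet]; [NP the ancient critic across a reaction below each careful strange valley during me]; [NP a reaction below each careful strange valley during me]; [NP each careful strange valley during me]; [NP me] — that makes 6.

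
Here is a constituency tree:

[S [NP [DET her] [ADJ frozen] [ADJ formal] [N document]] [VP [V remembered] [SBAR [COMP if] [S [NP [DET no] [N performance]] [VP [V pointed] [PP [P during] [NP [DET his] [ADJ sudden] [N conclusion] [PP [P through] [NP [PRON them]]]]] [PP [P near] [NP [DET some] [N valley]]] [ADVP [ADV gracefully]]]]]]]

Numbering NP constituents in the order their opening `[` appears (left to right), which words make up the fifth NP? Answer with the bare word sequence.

In left-to-right order the NP constituents are "her frozen formal document"; "no performance"; "his sudden conclusion through them"; "them"; "some valley". Number 5 is "some valley".

some valley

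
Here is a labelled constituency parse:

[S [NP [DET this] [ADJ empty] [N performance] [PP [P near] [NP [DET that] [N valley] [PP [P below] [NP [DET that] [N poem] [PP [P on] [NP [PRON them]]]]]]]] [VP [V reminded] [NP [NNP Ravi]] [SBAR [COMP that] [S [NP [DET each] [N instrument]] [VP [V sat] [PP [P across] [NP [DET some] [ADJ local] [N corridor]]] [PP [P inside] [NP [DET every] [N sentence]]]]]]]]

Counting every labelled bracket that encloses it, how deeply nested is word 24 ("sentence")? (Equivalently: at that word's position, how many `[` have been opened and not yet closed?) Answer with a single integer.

The word sits inside N, which is inside NP, inside PP, inside VP, inside S, inside SBAR, inside VP, inside S — 8 brackets in all.

8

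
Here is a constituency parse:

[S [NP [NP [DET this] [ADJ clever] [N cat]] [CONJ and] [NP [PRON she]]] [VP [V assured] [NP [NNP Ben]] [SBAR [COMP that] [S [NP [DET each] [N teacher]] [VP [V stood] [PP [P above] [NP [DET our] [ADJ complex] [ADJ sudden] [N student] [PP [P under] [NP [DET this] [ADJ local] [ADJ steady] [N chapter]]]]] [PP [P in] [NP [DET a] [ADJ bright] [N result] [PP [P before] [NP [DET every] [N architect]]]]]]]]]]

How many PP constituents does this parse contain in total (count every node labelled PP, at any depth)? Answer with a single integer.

4

Scanning left to right, an opening `[PP` appears at word positions 12, 17, 22, 26 — 4 in total.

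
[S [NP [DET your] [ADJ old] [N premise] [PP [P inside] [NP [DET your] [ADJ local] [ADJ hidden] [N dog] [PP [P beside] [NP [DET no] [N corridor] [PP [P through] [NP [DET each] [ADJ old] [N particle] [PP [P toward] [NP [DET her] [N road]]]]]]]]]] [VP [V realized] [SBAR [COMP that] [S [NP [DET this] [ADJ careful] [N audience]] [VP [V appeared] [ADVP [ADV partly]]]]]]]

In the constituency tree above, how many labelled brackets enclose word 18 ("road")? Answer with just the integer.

Path from the root down to the word: S → NP → PP → NP → PP → NP → PP → NP → PP → NP → N. That is 11 enclosing brackets.

11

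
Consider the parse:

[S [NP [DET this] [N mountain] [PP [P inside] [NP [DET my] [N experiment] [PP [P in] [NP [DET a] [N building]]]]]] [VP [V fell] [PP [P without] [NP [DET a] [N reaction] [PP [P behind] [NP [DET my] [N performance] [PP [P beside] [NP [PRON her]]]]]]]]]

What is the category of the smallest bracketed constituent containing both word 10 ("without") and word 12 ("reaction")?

PP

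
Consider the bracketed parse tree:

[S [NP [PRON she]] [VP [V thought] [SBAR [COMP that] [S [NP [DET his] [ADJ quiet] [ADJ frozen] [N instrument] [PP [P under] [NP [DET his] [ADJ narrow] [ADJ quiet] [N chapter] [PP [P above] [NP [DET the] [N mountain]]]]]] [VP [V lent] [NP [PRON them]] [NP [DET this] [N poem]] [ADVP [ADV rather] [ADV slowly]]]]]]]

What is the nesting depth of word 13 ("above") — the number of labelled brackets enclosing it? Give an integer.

Path from the root down to the word: S → VP → SBAR → S → NP → PP → NP → PP → P. That is 9 enclosing brackets.

9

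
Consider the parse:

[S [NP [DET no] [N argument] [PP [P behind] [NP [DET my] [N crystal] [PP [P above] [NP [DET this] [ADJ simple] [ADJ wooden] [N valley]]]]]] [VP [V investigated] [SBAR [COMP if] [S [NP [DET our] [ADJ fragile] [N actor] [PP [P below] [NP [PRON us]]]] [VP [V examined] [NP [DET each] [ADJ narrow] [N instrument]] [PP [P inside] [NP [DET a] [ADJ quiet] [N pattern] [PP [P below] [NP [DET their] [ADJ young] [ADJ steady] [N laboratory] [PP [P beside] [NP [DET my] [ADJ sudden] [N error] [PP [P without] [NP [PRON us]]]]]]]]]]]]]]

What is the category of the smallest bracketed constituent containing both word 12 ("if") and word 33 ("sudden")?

The smallest bracket enclosing both words is [SBAR if our fragile actor below us examined each narrow instrument inside a quiet pattern below their young steady laboratory beside my sudden error without us], so the label is SBAR.

SBAR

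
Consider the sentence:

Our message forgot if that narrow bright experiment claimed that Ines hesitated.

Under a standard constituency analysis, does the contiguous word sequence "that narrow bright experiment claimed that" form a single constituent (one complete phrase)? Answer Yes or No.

No

The sequence begins inside the noun phrase "that narrow bright experiment" and ends inside the verb phrase "claimed that Ines hesitated"; it crosses a phrase boundary, so no single node in the tree spans exactly those words.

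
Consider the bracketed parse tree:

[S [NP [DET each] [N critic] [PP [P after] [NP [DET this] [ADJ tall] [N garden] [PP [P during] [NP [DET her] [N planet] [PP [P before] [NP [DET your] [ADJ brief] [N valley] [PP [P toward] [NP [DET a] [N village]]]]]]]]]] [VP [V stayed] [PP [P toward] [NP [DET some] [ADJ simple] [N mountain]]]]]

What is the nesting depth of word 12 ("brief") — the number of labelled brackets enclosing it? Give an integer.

Path from the root down to the word: S → NP → PP → NP → PP → NP → PP → NP → ADJ. That is 9 enclosing brackets.

9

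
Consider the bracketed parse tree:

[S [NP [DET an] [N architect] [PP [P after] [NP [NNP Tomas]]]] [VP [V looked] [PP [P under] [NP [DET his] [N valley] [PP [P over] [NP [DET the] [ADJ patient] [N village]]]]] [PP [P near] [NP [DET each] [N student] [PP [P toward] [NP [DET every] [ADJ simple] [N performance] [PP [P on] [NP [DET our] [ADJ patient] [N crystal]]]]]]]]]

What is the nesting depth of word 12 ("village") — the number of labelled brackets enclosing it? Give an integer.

Path from the root down to the word: S → VP → PP → NP → PP → NP → N. That is 7 enclosing brackets.

7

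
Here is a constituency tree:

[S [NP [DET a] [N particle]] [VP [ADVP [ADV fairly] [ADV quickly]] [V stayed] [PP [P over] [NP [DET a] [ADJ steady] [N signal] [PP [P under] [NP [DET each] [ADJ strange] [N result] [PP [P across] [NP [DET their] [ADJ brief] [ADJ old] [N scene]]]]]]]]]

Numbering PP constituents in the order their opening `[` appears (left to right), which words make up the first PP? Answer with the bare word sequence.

The PP opening brackets appear, in order, over: "over a steady signal under each strange result across their brief old scene"; "under each strange result across their brief old scene"; "across their brief old scene". The first one spans "over a steady signal under each strange result across their brief old scene".

over a steady signal under each strange result across their brief old scene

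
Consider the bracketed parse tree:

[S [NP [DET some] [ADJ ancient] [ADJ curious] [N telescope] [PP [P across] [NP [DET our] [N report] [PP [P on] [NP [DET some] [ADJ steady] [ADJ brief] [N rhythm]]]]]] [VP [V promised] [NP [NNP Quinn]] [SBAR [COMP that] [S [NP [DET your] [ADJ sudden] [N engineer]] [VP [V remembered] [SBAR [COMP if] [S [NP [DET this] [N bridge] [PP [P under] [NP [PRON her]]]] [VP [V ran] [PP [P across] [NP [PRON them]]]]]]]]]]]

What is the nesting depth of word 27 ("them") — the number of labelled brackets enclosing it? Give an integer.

11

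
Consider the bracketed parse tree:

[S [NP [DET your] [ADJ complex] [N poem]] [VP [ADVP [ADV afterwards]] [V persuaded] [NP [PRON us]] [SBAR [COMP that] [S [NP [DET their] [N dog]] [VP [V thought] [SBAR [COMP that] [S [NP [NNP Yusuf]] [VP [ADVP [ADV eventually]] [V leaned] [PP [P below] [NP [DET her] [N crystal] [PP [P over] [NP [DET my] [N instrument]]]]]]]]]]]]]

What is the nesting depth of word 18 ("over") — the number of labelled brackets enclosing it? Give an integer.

12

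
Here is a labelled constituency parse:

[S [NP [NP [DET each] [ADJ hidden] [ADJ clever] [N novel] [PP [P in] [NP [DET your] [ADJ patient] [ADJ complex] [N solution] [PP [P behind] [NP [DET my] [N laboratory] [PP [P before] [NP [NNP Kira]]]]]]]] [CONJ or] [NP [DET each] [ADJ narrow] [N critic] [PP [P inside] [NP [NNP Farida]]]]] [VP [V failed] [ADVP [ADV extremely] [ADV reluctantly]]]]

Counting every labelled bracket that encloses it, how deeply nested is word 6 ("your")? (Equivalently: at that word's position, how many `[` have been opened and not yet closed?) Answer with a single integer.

6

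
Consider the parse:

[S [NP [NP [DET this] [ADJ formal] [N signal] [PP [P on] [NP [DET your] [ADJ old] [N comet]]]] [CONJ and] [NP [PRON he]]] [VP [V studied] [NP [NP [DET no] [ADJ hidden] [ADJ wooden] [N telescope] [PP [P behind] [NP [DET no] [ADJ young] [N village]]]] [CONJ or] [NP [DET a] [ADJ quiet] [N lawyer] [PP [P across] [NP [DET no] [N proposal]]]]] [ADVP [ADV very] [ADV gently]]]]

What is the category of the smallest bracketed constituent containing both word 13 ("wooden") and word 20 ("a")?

NP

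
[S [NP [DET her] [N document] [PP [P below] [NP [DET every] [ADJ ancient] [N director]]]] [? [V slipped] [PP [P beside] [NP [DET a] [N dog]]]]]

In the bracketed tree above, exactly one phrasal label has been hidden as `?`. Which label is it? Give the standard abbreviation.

A constituent whose immediate children are V 'slipped', PP is a verb phrase: VP.

VP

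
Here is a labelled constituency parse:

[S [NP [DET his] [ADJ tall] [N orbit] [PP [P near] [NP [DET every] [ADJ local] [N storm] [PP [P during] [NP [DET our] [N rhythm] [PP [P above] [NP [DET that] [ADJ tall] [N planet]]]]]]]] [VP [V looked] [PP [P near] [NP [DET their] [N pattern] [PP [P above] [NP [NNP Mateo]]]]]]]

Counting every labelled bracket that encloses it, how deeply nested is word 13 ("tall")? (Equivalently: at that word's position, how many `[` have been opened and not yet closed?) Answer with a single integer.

9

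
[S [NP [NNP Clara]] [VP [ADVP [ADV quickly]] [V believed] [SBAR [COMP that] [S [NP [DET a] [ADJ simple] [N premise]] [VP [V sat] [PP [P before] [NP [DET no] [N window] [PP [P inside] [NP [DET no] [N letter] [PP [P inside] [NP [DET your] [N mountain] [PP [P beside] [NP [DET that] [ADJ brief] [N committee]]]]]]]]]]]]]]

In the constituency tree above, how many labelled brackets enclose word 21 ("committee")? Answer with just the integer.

14

Path from the root down to the word: S → VP → SBAR → S → VP → PP → NP → PP → NP → PP → NP → PP → NP → N. That is 14 enclosing brackets.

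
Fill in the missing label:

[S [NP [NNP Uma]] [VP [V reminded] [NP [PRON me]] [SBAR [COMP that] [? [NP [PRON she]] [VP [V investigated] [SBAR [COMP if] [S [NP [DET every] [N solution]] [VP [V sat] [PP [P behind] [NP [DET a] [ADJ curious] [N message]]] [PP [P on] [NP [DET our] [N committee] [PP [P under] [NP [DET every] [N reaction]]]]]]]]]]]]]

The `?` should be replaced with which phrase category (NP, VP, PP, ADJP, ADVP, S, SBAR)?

The `?` node immediately contains: NP, VP. That is the internal structure of a clause, so the label is S.

S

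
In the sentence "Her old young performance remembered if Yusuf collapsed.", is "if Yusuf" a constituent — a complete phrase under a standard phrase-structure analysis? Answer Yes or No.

No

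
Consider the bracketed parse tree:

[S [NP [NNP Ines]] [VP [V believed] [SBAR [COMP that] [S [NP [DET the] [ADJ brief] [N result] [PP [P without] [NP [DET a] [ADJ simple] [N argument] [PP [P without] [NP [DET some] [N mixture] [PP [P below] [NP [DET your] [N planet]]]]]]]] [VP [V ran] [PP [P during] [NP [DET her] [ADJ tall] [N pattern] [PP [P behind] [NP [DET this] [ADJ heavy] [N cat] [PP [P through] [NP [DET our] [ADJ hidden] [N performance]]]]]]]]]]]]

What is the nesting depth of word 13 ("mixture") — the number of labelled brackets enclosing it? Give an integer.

10

Counting open brackets not yet closed at "mixture": [S [VP [SBAR [S [NP [PP [NP [PP [NP [N = 10.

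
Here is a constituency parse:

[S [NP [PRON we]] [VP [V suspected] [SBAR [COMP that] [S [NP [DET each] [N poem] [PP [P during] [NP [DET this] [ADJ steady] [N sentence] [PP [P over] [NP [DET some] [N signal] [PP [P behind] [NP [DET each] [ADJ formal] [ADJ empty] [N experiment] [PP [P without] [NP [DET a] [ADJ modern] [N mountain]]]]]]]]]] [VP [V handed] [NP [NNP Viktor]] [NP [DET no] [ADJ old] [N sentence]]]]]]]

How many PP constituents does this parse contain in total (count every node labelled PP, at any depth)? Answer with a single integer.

4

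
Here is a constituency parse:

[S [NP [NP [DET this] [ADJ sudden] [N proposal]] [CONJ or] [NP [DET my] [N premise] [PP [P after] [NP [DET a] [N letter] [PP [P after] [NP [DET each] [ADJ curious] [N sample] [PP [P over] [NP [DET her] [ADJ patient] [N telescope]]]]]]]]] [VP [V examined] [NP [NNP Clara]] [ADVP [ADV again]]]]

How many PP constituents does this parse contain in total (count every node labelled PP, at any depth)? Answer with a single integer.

Listing each PP by its span: [PP after a letter after each curious sample over her patient telescope]; [PP after each curious sample over her patient telescope]; [PP over her patient telescope] — that makes 3.

3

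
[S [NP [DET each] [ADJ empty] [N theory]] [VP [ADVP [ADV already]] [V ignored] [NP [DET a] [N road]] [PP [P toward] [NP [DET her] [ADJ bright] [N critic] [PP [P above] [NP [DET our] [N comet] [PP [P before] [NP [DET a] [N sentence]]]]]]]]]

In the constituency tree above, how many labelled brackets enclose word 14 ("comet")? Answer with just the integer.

7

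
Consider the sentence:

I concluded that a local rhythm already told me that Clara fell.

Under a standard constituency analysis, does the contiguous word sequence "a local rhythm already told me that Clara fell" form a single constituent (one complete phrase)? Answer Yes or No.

Yes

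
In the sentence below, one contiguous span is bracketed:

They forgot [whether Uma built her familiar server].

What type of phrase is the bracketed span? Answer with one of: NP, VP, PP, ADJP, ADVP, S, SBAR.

"whether" is the head of the bracketed span, so the span is a subordinate clause: SBAR.

SBAR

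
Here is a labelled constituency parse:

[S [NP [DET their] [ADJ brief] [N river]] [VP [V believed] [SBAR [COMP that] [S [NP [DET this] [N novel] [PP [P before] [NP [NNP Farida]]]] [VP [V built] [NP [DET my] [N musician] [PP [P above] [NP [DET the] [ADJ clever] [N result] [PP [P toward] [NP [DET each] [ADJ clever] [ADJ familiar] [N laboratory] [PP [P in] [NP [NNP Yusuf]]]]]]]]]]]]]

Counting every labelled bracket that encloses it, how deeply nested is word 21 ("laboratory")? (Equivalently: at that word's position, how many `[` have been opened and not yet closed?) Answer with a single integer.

The word sits inside N, which is inside NP, inside PP, inside NP, inside PP, inside NP, inside VP, inside S, inside SBAR, inside VP, inside S — 11 brackets in all.

11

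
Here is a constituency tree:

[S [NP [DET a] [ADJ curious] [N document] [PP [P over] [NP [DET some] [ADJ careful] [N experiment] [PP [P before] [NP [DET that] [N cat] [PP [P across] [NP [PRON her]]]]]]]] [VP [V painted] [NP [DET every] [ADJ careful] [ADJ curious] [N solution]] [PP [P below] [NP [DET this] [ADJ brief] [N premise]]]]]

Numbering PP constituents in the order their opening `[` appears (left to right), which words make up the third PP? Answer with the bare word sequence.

across her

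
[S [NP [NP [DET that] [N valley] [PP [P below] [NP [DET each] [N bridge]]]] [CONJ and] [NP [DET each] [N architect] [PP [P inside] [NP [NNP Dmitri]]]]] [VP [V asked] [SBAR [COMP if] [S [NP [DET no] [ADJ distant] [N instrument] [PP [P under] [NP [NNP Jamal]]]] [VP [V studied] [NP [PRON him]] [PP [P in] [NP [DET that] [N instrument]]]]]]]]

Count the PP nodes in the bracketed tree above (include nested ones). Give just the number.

4

Scanning left to right, an opening `[PP` appears at word positions 3, 9, 16, 20 — 4 in total.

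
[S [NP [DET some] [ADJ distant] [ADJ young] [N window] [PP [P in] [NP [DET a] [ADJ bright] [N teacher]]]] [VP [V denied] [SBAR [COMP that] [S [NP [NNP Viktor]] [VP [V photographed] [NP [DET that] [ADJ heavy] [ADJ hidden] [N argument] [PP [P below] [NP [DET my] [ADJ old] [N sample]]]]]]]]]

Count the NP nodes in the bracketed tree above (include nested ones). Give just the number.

The NP constituents are: [NP some distant young window in a bright teacher]; [NP a bright teacher]; [NP Viktor]; [NP that heavy hidden argument below my old sample]; [NP my old sample]. Total: 5.

5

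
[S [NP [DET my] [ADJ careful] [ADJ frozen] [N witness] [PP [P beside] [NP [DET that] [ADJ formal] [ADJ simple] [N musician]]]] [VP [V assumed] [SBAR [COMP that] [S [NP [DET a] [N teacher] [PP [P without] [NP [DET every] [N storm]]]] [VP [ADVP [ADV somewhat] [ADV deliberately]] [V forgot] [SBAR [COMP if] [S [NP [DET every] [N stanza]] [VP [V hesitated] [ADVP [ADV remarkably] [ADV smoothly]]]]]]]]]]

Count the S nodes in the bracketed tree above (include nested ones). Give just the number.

3

The S constituents are: [S my careful frozen witness beside that formal simple musician assumed that a teacher without every storm somewhat deliberately forgot if every stanza hesitated remarkably smoothly]; [S a teacher without every storm somewhat deliberately forgot if every stanza hesitated remarkably smoothly]; [S every stanza hesitated remarkably smoothly]. Total: 3.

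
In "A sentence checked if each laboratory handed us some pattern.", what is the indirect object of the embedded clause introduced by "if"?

us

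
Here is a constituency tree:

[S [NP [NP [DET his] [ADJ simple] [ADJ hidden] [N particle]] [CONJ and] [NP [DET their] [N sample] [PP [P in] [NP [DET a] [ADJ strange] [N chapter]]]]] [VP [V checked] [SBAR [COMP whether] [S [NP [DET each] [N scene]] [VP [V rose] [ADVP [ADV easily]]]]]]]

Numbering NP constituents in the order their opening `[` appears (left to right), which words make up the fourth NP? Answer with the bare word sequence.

In left-to-right order the NP constituents are "his simple hidden particle and their sample in a strange chapter"; "his simple hidden particle"; "their sample in a strange chapter"; "a strange chapter"; "each scene". Number 4 is "a strange chapter".

a strange chapter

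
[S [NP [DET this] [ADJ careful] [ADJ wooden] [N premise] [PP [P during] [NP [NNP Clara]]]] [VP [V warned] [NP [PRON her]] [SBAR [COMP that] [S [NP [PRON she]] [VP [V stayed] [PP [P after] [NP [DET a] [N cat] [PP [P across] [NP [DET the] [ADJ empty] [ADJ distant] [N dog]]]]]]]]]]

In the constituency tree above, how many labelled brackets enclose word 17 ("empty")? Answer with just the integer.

10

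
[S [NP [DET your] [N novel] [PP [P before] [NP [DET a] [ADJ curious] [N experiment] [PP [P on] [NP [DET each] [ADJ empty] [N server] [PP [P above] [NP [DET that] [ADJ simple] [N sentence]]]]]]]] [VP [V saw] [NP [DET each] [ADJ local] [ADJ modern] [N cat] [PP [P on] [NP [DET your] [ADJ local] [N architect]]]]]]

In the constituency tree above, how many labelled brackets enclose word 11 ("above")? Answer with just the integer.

8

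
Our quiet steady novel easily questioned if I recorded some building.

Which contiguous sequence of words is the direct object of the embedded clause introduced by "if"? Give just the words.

some building

The verb of the embedded clause introduced by "if" is "recorded"; its direct object is the NP "some building".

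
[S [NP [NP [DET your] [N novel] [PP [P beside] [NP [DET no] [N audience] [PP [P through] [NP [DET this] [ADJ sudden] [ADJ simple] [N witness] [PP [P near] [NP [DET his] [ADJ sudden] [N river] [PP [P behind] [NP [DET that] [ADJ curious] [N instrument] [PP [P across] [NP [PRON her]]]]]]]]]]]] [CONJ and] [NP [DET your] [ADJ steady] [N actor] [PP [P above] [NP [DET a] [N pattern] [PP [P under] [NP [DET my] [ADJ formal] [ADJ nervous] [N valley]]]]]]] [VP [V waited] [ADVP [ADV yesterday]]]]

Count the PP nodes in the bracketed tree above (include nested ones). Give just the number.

7

Scanning left to right, an opening `[PP` appears at word positions 3, 6, 11, 15, 19, 25, 28 — 7 in total.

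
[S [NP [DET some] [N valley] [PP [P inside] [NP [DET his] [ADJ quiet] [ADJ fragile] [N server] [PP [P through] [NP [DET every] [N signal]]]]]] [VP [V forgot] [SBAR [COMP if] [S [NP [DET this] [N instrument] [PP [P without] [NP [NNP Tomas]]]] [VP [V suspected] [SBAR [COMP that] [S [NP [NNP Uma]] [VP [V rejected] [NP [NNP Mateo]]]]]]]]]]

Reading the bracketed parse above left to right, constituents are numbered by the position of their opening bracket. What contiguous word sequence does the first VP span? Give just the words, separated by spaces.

The VP opening brackets appear, in order, over: "forgot if this instrument without Tomas suspected that Uma rejected Mateo"; "suspected that Uma rejected Mateo"; "rejected Mateo". The first one spans "forgot if this instrument without Tomas suspected that Uma rejected Mateo".

forgot if this instrument without Tomas suspected that Uma rejected Mateo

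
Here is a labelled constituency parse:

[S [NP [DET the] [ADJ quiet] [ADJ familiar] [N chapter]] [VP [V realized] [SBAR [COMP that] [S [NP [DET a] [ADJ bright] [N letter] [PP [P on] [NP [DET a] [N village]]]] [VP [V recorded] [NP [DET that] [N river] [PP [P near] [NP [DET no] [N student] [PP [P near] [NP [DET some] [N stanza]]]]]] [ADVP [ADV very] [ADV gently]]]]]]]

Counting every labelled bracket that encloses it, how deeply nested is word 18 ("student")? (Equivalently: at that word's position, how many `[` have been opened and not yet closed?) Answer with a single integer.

9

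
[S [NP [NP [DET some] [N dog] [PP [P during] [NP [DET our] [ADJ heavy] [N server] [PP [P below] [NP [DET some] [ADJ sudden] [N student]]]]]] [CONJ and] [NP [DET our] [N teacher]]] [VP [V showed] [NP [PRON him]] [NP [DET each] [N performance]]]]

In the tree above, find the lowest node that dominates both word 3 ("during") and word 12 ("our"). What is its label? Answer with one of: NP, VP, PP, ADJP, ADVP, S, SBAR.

The smallest bracket enclosing both words is [NP some dog during our heavy server below some sudden student and our teacher], so the label is NP.

NP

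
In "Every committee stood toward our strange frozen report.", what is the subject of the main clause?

every committee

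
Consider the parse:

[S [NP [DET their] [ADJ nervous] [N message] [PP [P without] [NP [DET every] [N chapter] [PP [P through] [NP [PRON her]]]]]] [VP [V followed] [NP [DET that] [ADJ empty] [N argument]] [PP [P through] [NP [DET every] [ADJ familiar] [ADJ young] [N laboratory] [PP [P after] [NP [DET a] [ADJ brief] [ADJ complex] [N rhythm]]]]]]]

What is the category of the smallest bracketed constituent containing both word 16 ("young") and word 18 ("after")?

Both words fall inside [NP every familiar young laboratory after a brief complex rhythm] (words 14–22), and no smaller constituent contains them both. Label: NP.

NP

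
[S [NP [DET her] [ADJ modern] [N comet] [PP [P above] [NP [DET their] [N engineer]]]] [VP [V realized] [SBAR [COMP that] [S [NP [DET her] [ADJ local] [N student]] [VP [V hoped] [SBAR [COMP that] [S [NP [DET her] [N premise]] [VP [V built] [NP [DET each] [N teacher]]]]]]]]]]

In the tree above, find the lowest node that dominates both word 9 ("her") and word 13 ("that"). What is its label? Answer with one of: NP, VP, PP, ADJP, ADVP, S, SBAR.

S

The smallest bracket enclosing both words is [S her local student hoped that her premise built each teacher], so the label is S.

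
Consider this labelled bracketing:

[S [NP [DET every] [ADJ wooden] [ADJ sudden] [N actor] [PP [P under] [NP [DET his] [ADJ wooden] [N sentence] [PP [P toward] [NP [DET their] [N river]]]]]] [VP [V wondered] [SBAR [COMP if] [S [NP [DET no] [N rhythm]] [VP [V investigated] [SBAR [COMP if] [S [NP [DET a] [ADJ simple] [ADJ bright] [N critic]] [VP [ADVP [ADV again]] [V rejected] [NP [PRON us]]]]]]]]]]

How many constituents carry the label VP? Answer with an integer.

3

The VP constituents are: [VP wondered if no rhythm investigated if a simple bright critic again rejected us]; [VP investigated if a simple bright critic again rejected us]; [VP again rejected us]. Total: 3.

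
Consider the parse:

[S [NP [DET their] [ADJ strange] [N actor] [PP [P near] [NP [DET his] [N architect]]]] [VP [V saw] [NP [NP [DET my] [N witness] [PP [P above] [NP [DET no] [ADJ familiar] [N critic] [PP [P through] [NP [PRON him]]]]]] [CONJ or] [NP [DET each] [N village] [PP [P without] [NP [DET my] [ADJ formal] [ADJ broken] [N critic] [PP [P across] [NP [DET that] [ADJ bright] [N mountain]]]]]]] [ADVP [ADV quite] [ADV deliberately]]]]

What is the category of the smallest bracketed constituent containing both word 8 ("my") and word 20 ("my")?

NP

Both words fall inside [NP my witness above no familiar critic through him or each village without my formal broken critic across that bright mountain] (words 8–27), and no smaller constituent contains them both. Label: NP.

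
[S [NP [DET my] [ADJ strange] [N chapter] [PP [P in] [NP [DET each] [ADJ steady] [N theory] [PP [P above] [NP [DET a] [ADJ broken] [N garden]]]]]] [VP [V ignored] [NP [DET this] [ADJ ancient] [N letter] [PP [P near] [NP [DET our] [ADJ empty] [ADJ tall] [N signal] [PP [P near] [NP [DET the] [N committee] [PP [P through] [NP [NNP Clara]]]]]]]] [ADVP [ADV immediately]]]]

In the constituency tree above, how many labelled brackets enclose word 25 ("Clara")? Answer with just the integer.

10

Counting open brackets not yet closed at "Clara": [S [VP [NP [PP [NP [PP [NP [PP [NP [NNP = 10.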